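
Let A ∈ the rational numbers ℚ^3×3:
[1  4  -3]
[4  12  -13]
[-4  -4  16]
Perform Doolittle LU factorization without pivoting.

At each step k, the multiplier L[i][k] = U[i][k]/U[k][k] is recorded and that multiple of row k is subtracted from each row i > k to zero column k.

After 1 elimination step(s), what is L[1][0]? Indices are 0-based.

L[1][0] = 4

[col 0] pivot 1
  R1 -= 4*R0 → (0, -4, -1)  (L[1][0] := 4)
  R2 -= -4*R0 → (0, 12, 4)  (L[2][0] := -4)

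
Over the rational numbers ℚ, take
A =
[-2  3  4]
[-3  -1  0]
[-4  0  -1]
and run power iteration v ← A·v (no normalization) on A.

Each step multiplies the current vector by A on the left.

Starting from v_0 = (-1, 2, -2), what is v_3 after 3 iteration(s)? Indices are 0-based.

v_3 = (-81, -80, -102)

v_0 = (-1, 2, -2).
v_1 = A·v_0 = (0, 1, 6).
v_2 = A·v_1 = (27, -1, -6).
v_3 = A·v_2 = (-81, -80, -102).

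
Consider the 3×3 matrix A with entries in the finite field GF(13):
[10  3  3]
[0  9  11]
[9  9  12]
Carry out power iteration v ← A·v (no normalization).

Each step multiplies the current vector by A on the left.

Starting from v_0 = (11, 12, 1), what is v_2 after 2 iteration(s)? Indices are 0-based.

v_2 = (8, 9, 9)

v_0 = (11, 12, 1).
v_1 = A·v_0 = (6, 2, 11).
v_2 = A·v_1 = (8, 9, 9).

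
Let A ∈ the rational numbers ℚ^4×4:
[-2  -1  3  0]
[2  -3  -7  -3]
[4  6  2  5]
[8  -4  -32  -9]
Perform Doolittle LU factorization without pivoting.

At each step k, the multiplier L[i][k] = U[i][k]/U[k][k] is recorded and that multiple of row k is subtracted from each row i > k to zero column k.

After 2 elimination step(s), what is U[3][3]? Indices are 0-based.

Step 1: pivot at (0,0) is -2.
  row1 ← row1 − (-1)·row0  ⇒  L[1][0]=-1, U row1=(0, -4, -4, -3)
  row2 ← row2 − (-2)·row0  ⇒  L[2][0]=-2, U row2=(0, 4, 8, 5)
  row3 ← row3 − (-4)·row0  ⇒  L[3][0]=-4, U row3=(0, -8, -20, -9)
Step 2: pivot at (1,1) is -4.
  row2 ← row2 − (-1)·row1  ⇒  L[2][1]=-1, U row2=(0, 0, 4, 2)
  row3 ← row3 − (2)·row1  ⇒  L[3][1]=2, U row3=(0, 0, -12, -3)

U[3][3] = -3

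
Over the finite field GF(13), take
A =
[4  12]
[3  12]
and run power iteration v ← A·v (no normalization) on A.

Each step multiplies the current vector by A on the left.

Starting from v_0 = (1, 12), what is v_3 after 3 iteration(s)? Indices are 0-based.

v_0 = (1, 12).
v_1 = A·v_0 = (5, 4).
v_2 = A·v_1 = (3, 11).
v_3 = A·v_2 = (1, 11).

v_3 = (1, 11)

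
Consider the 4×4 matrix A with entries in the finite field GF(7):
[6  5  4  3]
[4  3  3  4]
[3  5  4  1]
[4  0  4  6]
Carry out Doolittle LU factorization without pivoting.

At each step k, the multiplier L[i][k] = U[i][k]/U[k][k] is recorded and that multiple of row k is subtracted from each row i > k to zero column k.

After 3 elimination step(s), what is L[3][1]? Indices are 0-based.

[col 0] pivot 6
  R1 -= 3*R0 → (0, 2, 5, 2)  (L[1][0] := 3)
  R2 -= 4*R0 → (0, 6, 2, 3)  (L[2][0] := 4)
  R3 -= 3*R0 → (0, 6, 6, 4)  (L[3][0] := 3)
[col 1] pivot 2
  R2 -= 3*R1 → (0, 0, 1, 4)  (L[2][1] := 3)
  R3 -= 3*R1 → (0, 0, 5, 5)  (L[3][1] := 3)
[col 2] pivot 1
  R3 -= 5*R2 → (0, 0, 0, 6)  (L[3][2] := 5)

L[3][1] = 3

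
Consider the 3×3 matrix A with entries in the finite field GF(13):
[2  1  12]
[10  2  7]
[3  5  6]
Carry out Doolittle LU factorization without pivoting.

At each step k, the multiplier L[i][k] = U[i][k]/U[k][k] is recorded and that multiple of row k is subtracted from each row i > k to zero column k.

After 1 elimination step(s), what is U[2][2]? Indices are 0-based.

Step 1: pivot at (0,0) is 2.
  row1 ← row1 − (5)·row0  ⇒  L[1][0]=5, U row1=(0, 10, 12)
  row2 ← row2 − (8)·row0  ⇒  L[2][0]=8, U row2=(0, 10, 1)

U[2][2] = 1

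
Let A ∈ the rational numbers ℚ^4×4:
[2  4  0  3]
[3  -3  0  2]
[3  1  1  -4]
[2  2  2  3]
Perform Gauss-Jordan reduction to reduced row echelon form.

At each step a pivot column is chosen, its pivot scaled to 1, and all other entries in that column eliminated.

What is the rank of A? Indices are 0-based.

[1] R0 /= 2  ⇒  (1, 2, 0, 3/2)
     R1 -= 3·R0  ⇒  (0, -9, 0, -5/2)
     R2 -= 3·R0  ⇒  (0, -5, 1, -17/2)
     R3 -= 2·R0  ⇒  (0, -2, 2, 0)
[2] R1 /= -9  ⇒  (0, 1, 0, 5/18)
     R0 -= 2·R1  ⇒  (1, 0, 0, 17/18)
     R2 -= -5·R1  ⇒  (0, 0, 1, -64/9)
     R3 -= -2·R1  ⇒  (0, 0, 2, 5/9)
[3] R2 /= 1  ⇒  (0, 0, 1, -64/9)
     R3 -= 2·R2  ⇒  (0, 0, 0, 133/9)
[4] R3 /= 133/9  ⇒  (0, 0, 0, 1)
     R0 -= 17/18·R3  ⇒  (1, 0, 0, 0)
     R1 -= 5/18·R3  ⇒  (0, 1, 0, 0)
     R2 -= -64/9·R3  ⇒  (0, 0, 1, 0)

rank = 4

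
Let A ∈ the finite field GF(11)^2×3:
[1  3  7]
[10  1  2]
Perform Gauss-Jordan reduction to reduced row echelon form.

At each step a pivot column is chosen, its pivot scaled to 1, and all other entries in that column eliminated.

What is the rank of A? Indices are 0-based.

rank = 2

step 1: normalize row 0 (÷1) = (1, 3, 7)
  row 1: subtract 10×row0 = (0, 4, 9)
step 2: normalize row 1 (÷4) = (0, 1, 5)
  row 0: subtract 3×row1 = (1, 0, 3)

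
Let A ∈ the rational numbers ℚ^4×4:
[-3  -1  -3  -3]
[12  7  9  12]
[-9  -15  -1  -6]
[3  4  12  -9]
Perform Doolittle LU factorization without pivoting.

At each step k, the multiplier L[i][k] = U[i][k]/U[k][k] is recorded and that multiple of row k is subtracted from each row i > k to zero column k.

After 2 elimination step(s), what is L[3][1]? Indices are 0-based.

L[3][1] = 1

[col 0] pivot -3
  R1 -= -4*R0 → (0, 3, -3, 0)  (L[1][0] := -4)
  R2 -= 3*R0 → (0, -12, 8, 3)  (L[2][0] := 3)
  R3 -= -1*R0 → (0, 3, 9, -12)  (L[3][0] := -1)
[col 1] pivot 3
  R2 -= -4*R1 → (0, 0, -4, 3)  (L[2][1] := -4)
  R3 -= 1*R1 → (0, 0, 12, -12)  (L[3][1] := 1)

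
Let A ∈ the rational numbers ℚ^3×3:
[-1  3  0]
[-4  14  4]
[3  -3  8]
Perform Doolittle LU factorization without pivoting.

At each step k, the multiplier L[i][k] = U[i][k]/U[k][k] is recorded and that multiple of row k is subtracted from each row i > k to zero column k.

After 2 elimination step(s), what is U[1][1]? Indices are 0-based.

U[1][1] = 2

[col 0] pivot -1
  R1 -= 4*R0 → (0, 2, 4)  (L[1][0] := 4)
  R2 -= -3*R0 → (0, 6, 8)  (L[2][0] := -3)
[col 1] pivot 2
  R2 -= 3*R1 → (0, 0, -4)  (L[2][1] := 3)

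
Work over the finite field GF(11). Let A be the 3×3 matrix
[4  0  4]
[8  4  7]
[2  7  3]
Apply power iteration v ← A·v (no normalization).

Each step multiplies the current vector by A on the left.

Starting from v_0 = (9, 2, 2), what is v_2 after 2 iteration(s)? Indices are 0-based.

v_0 = (9, 2, 2).
v_1 = A·v_0 = (0, 6, 5).
v_2 = A·v_1 = (9, 4, 2).

v_2 = (9, 4, 2)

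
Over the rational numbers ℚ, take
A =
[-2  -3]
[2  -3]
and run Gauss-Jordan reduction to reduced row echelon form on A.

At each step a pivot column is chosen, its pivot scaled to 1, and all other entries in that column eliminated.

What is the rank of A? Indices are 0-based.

step 1: normalize row 0 (÷-2) = (1, 3/2)
  row 1: subtract 2×row0 = (0, -6)
step 2: normalize row 1 (÷-6) = (0, 1)
  row 0: subtract 3/2×row1 = (1, 0)

rank = 2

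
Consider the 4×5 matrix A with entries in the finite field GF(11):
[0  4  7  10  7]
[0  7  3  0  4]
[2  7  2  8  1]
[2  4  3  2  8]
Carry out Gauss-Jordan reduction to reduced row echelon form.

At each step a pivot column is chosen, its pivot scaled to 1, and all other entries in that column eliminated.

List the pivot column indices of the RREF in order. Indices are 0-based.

pivot columns: 0, 1, 2, 3

[1] R0 <-> R2
[1] R0 /= 2  ⇒  (1, 9, 1, 4, 6)
     R3 -= 2·R0  ⇒  (0, 8, 1, 5, 7)
[2] R1 /= 7  ⇒  (0, 1, 2, 0, 10)
     R0 -= 9·R1  ⇒  (1, 0, 5, 4, 4)
     R2 -= 4·R1  ⇒  (0, 0, 10, 10, 0)
     R3 -= 8·R1  ⇒  (0, 0, 7, 5, 4)
[3] R2 /= 10  ⇒  (0, 0, 1, 1, 0)
     R0 -= 5·R2  ⇒  (1, 0, 0, 10, 4)
     R1 -= 2·R2  ⇒  (0, 1, 0, 9, 10)
     R3 -= 7·R2  ⇒  (0, 0, 0, 9, 4)
[4] R3 /= 9  ⇒  (0, 0, 0, 1, 9)
     R0 -= 10·R3  ⇒  (1, 0, 0, 0, 2)
     R1 -= 9·R3  ⇒  (0, 1, 0, 0, 6)
     R2 -= 1·R3  ⇒  (0, 0, 1, 0, 2)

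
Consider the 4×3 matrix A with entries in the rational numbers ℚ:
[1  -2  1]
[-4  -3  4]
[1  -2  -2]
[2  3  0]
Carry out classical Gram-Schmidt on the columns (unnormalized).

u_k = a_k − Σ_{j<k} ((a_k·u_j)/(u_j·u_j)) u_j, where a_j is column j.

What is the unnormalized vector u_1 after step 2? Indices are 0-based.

u_1 = (-29/11, -5/11, -29/11, 19/11)

Step 1: u_0 = a_0 = (1, -4, 1, 2).
Step 2: u_1 = a_1 − (7/11)·u_0 = (-29/11, -5/11, -29/11, 19/11).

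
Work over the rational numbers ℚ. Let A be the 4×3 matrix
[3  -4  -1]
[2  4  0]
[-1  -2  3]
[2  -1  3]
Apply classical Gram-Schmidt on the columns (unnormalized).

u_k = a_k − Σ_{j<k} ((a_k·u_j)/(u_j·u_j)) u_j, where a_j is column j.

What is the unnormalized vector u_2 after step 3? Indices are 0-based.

Step 1: u_0 = a_0 = (3, 2, -1, 2).
Step 2: u_1 = a_1 − (-2/9)·u_0 = (-10/3, 40/9, -20/9, -5/9).
Step 3: u_2 = a_2 − (0)·u_0 − (-9/65)·u_1 = (-19/13, 8/13, 35/13, 38/13).

u_2 = (-19/13, 8/13, 35/13, 38/13)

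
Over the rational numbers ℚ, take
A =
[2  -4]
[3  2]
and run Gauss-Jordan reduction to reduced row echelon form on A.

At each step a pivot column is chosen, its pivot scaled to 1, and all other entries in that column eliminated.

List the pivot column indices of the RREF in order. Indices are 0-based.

pivot columns: 0, 1

pivot(0,0)=2: scale R0 → (1, -2)
  clear (1,0): R1 −= (3)R0 → (0, 8)
pivot(1,1)=8: scale R1 → (0, 1)
  clear (0,1): R0 −= (-2)R1 → (1, 0)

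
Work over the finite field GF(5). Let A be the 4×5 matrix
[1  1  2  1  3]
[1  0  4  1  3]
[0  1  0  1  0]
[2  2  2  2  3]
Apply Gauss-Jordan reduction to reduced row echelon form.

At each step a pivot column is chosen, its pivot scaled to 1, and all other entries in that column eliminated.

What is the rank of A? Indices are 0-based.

rank = 4

step 1: normalize row 0 (÷1) = (1, 1, 2, 1, 3)
  row 1: subtract 1×row0 = (0, 4, 2, 0, 0)
  row 3: subtract 2×row0 = (0, 0, 3, 0, 2)
step 2: normalize row 1 (÷4) = (0, 1, 3, 0, 0)
  row 0: subtract 1×row1 = (1, 0, 4, 1, 3)
  row 2: subtract 1×row1 = (0, 0, 2, 1, 0)
step 3: normalize row 2 (÷2) = (0, 0, 1, 3, 0)
  row 0: subtract 4×row2 = (1, 0, 0, 4, 3)
  row 1: subtract 3×row2 = (0, 1, 0, 1, 0)
  row 3: subtract 3×row2 = (0, 0, 0, 1, 2)
step 4: normalize row 3 (÷1) = (0, 0, 0, 1, 2)
  row 0: subtract 4×row3 = (1, 0, 0, 0, 0)
  row 1: subtract 1×row3 = (0, 1, 0, 0, 3)
  row 2: subtract 3×row3 = (0, 0, 1, 0, 4)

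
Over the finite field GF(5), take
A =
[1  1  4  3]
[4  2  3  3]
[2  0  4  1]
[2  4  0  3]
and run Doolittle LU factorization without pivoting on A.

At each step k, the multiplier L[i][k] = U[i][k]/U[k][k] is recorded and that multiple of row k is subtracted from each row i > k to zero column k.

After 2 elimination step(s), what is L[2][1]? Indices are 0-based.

L[2][1] = 1

Step 1: pivot at (0,0) is 1.
  row1 ← row1 − (4)·row0  ⇒  L[1][0]=4, U row1=(0, 3, 2, 1)
  row2 ← row2 − (2)·row0  ⇒  L[2][0]=2, U row2=(0, 3, 1, 0)
  row3 ← row3 − (2)·row0  ⇒  L[3][0]=2, U row3=(0, 2, 2, 2)
Step 2: pivot at (1,1) is 3.
  row2 ← row2 − (1)·row1  ⇒  L[2][1]=1, U row2=(0, 0, 4, 4)
  row3 ← row3 − (4)·row1  ⇒  L[3][1]=4, U row3=(0, 0, 4, 3)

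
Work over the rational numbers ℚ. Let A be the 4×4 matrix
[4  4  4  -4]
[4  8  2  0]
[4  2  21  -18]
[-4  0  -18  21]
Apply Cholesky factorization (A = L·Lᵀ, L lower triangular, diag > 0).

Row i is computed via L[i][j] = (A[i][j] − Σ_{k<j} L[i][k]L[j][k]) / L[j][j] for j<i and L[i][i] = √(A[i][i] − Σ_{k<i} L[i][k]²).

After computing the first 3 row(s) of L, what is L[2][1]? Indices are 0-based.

L[2][1] = -1

Step 1: L[0][0] = √(4) = 2.
  L[1][0] = (4) / L[0][0] = 2.
Step 2: L[1][1] = √(4) = 2.
  L[2][0] = (4) / L[0][0] = 2.
  L[2][1] = (-2) / L[1][1] = -1.
Step 3: L[2][2] = √(16) = 4.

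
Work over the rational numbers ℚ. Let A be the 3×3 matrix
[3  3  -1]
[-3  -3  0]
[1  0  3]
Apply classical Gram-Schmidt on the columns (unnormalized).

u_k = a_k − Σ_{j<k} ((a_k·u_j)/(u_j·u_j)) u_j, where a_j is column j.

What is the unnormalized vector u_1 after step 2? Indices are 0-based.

u_1 = (3/19, -3/19, -18/19)

Step 1: u_0 = a_0 = (3, -3, 1).
Step 2: u_1 = a_1 − (18/19)·u_0 = (3/19, -3/19, -18/19).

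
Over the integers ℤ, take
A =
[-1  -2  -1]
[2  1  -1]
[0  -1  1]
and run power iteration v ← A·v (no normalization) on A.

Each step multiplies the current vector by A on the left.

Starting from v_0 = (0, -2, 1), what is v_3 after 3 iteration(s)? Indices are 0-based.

v_3 = (-6, -6, 6)

v_0 = (0, -2, 1).
v_1 = A·v_0 = (3, -3, 3).
v_2 = A·v_1 = (0, 0, 6).
v_3 = A·v_2 = (-6, -6, 6).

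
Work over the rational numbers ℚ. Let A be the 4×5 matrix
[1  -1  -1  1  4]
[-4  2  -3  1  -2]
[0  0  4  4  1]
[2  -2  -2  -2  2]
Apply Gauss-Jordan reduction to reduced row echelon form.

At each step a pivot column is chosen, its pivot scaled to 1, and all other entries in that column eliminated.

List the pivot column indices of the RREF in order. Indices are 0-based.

[1] R0 /= 1  ⇒  (1, -1, -1, 1, 4)
     R1 -= -4·R0  ⇒  (0, -2, -7, 5, 14)
     R3 -= 2·R0  ⇒  (0, 0, 0, -4, -6)
[2] R1 /= -2  ⇒  (0, 1, 7/2, -5/2, -7)
     R0 -= -1·R1  ⇒  (1, 0, 5/2, -3/2, -3)
[3] R2 /= 4  ⇒  (0, 0, 1, 1, 1/4)
     R0 -= 5/2·R2  ⇒  (1, 0, 0, -4, -29/8)
     R1 -= 7/2·R2  ⇒  (0, 1, 0, -6, -63/8)
[4] R3 /= -4  ⇒  (0, 0, 0, 1, 3/2)
     R0 -= -4·R3  ⇒  (1, 0, 0, 0, 19/8)
     R1 -= -6·R3  ⇒  (0, 1, 0, 0, 9/8)
     R2 -= 1·R3  ⇒  (0, 0, 1, 0, -5/4)

pivot columns: 0, 1, 2, 3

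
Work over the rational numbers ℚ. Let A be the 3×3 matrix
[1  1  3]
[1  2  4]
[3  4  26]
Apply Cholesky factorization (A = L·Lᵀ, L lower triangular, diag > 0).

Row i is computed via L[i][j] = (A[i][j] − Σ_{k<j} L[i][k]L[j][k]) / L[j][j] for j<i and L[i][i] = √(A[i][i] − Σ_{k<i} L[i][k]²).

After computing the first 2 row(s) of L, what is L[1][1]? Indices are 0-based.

Step 1: L[0][0] = √(1) = 1.
  L[1][0] = (1) / L[0][0] = 1.
Step 2: L[1][1] = √(1) = 1.

L[1][1] = 1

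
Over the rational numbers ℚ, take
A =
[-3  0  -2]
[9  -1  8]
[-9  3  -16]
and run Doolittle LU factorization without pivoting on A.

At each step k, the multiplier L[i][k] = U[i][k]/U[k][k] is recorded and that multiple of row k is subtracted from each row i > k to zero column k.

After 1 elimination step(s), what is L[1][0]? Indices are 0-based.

k=0: U[0][0]=-3
  eliminate (1,0): mult=-3, new row 1: (0, -1, 2); set L[1][0]=-3
  eliminate (2,0): mult=3, new row 2: (0, 3, -10); set L[2][0]=3

L[1][0] = -3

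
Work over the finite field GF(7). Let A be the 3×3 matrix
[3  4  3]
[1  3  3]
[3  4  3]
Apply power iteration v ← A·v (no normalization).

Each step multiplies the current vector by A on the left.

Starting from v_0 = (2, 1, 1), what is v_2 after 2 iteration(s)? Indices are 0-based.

v_2 = (5, 6, 5)

v_0 = (2, 1, 1).
v_1 = A·v_0 = (6, 1, 6).
v_2 = A·v_1 = (5, 6, 5).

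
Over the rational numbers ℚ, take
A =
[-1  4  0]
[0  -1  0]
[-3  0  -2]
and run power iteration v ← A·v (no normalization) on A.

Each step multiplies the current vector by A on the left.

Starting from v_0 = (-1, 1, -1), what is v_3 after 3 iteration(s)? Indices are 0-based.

v_3 = (13, -1, 77)

v_0 = (-1, 1, -1).
v_1 = A·v_0 = (5, -1, 5).
v_2 = A·v_1 = (-9, 1, -25).
v_3 = A·v_2 = (13, -1, 77).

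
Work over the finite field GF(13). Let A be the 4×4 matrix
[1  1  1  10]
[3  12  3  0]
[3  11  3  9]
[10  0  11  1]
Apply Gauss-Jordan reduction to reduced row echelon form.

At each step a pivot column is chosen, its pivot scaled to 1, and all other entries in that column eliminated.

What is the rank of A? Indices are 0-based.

rank = 4

[1] R0 /= 1  ⇒  (1, 1, 1, 10)
     R1 -= 3·R0  ⇒  (0, 9, 0, 9)
     R2 -= 3·R0  ⇒  (0, 8, 0, 5)
     R3 -= 10·R0  ⇒  (0, 3, 1, 5)
[2] R1 /= 9  ⇒  (0, 1, 0, 1)
     R0 -= 1·R1  ⇒  (1, 0, 1, 9)
     R2 -= 8·R1  ⇒  (0, 0, 0, 10)
     R3 -= 3·R1  ⇒  (0, 0, 1, 2)
[3] R2 <-> R3
[3] R2 /= 1  ⇒  (0, 0, 1, 2)
     R0 -= 1·R2  ⇒  (1, 0, 0, 7)
[4] R3 /= 10  ⇒  (0, 0, 0, 1)
     R0 -= 7·R3  ⇒  (1, 0, 0, 0)
     R1 -= 1·R3  ⇒  (0, 1, 0, 0)
     R2 -= 2·R3  ⇒  (0, 0, 1, 0)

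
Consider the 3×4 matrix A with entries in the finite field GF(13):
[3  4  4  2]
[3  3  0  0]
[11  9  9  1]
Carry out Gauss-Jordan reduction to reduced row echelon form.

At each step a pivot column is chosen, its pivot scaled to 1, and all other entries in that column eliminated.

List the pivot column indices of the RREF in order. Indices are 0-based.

step 1: normalize row 0 (÷3) = (1, 10, 10, 5)
  row 1: subtract 3×row0 = (0, 12, 9, 11)
  row 2: subtract 11×row0 = (0, 3, 3, 11)
step 2: normalize row 1 (÷12) = (0, 1, 4, 2)
  row 0: subtract 10×row1 = (1, 0, 9, 11)
  row 2: subtract 3×row1 = (0, 0, 4, 5)
step 3: normalize row 2 (÷4) = (0, 0, 1, 11)
  row 0: subtract 9×row2 = (1, 0, 0, 3)
  row 1: subtract 4×row2 = (0, 1, 0, 10)

pivot columns: 0, 1, 2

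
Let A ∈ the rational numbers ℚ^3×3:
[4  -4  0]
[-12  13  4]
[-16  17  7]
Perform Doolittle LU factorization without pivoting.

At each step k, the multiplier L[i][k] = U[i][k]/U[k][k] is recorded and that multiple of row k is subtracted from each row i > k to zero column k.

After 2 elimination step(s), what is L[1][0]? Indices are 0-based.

L[1][0] = -3

Step 1: pivot at (0,0) is 4.
  row1 ← row1 − (-3)·row0  ⇒  L[1][0]=-3, U row1=(0, 1, 4)
  row2 ← row2 − (-4)·row0  ⇒  L[2][0]=-4, U row2=(0, 1, 7)
Step 2: pivot at (1,1) is 1.
  row2 ← row2 − (1)·row1  ⇒  L[2][1]=1, U row2=(0, 0, 3)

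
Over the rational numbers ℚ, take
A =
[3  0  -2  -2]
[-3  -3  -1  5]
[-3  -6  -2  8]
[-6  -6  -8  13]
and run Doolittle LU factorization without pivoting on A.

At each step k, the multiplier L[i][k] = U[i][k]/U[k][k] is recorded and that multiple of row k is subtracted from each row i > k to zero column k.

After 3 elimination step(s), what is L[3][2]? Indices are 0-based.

k=0: U[0][0]=3
  eliminate (1,0): mult=-1, new row 1: (0, -3, -3, 3); set L[1][0]=-1
  eliminate (2,0): mult=-1, new row 2: (0, -6, -4, 6); set L[2][0]=-1
  eliminate (3,0): mult=-2, new row 3: (0, -6, -12, 9); set L[3][0]=-2
k=1: U[1][1]=-3
  eliminate (2,1): mult=2, new row 2: (0, 0, 2, 0); set L[2][1]=2
  eliminate (3,1): mult=2, new row 3: (0, 0, -6, 3); set L[3][1]=2
k=2: U[2][2]=2
  eliminate (3,2): mult=-3, new row 3: (0, 0, 0, 3); set L[3][2]=-3

L[3][2] = -3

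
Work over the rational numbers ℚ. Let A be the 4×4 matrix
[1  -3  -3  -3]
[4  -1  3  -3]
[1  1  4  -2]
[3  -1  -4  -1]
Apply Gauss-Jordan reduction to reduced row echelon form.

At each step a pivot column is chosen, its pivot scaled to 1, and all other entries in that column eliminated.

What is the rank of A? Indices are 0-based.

rank = 4

step 1: normalize row 0 (÷1) = (1, -3, -3, -3)
  row 1: subtract 4×row0 = (0, 11, 15, 9)
  row 2: subtract 1×row0 = (0, 4, 7, 1)
  row 3: subtract 3×row0 = (0, 8, 5, 8)
step 2: normalize row 1 (÷11) = (0, 1, 15/11, 9/11)
  row 0: subtract -3×row1 = (1, 0, 12/11, -6/11)
  row 2: subtract 4×row1 = (0, 0, 17/11, -25/11)
  row 3: subtract 8×row1 = (0, 0, -65/11, 16/11)
step 3: normalize row 2 (÷17/11) = (0, 0, 1, -25/17)
  row 0: subtract 12/11×row2 = (1, 0, 0, 18/17)
  row 1: subtract 15/11×row2 = (0, 1, 0, 48/17)
  row 3: subtract -65/11×row2 = (0, 0, 0, -123/17)
step 4: normalize row 3 (÷-123/17) = (0, 0, 0, 1)
  row 0: subtract 18/17×row3 = (1, 0, 0, 0)
  row 1: subtract 48/17×row3 = (0, 1, 0, 0)
  row 2: subtract -25/17×row3 = (0, 0, 1, 0)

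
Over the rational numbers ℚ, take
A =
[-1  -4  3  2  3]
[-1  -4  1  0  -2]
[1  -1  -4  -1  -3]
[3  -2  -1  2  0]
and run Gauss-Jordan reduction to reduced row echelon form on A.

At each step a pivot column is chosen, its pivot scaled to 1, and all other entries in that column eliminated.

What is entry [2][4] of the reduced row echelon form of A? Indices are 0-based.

M[2][4] = -5/7

pivot(0,0)=-1: scale R0 → (1, 4, -3, -2, -3)
  clear (1,0): R1 −= (-1)R0 → (0, 0, -2, -2, -5)
  clear (2,0): R2 −= (1)R0 → (0, -5, -1, 1, 0)
  clear (3,0): R3 −= (3)R0 → (0, -14, 8, 8, 9)
pivot(1,1): swap R1↔R2
pivot(1,1)=-5: scale R1 → (0, 1, 1/5, -1/5, 0)
  clear (0,1): R0 −= (4)R1 → (1, 0, -19/5, -6/5, -3)
  clear (3,1): R3 −= (-14)R1 → (0, 0, 54/5, 26/5, 9)
pivot(2,2)=-2: scale R2 → (0, 0, 1, 1, 5/2)
  clear (0,2): R0 −= (-19/5)R2 → (1, 0, 0, 13/5, 13/2)
  clear (1,2): R1 −= (1/5)R2 → (0, 1, 0, -2/5, -1/2)
  clear (3,2): R3 −= (54/5)R2 → (0, 0, 0, -28/5, -18)
pivot(3,3)=-28/5: scale R3 → (0, 0, 0, 1, 45/14)
  clear (0,3): R0 −= (13/5)R3 → (1, 0, 0, 0, -13/7)
  clear (1,3): R1 −= (-2/5)R3 → (0, 1, 0, 0, 11/14)
  clear (2,3): R2 −= (1)R3 → (0, 0, 1, 0, -5/7)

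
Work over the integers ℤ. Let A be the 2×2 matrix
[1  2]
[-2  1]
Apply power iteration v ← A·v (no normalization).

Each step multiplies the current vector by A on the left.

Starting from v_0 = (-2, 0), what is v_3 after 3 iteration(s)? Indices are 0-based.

v_0 = (-2, 0).
v_1 = A·v_0 = (-2, 4).
v_2 = A·v_1 = (6, 8).
v_3 = A·v_2 = (22, -4).

v_3 = (22, -4)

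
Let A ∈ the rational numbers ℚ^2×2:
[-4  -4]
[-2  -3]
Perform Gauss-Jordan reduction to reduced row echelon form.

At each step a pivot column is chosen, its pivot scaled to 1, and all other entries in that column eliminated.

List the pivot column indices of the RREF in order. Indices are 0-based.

[1] R0 /= -4  ⇒  (1, 1)
     R1 -= -2·R0  ⇒  (0, -1)
[2] R1 /= -1  ⇒  (0, 1)
     R0 -= 1·R1  ⇒  (1, 0)

pivot columns: 0, 1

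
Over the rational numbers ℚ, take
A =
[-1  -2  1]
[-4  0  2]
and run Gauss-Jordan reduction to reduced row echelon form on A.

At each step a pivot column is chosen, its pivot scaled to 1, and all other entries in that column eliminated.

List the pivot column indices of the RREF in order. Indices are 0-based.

[1] R0 /= -1  ⇒  (1, 2, -1)
     R1 -= -4·R0  ⇒  (0, 8, -2)
[2] R1 /= 8  ⇒  (0, 1, -1/4)
     R0 -= 2·R1  ⇒  (1, 0, -1/2)

pivot columns: 0, 1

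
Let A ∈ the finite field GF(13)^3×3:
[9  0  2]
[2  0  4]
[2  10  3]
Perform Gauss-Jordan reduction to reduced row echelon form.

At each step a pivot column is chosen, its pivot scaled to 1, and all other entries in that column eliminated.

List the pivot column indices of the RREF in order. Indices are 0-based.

step 1: normalize row 0 (÷9) = (1, 0, 6)
  row 1: subtract 2×row0 = (0, 0, 5)
  row 2: subtract 2×row0 = (0, 10, 4)
step 2: exchange rows 1,2
step 2: normalize row 1 (÷10) = (0, 1, 3)
step 3: normalize row 2 (÷5) = (0, 0, 1)
  row 0: subtract 6×row2 = (1, 0, 0)
  row 1: subtract 3×row2 = (0, 1, 0)

pivot columns: 0, 1, 2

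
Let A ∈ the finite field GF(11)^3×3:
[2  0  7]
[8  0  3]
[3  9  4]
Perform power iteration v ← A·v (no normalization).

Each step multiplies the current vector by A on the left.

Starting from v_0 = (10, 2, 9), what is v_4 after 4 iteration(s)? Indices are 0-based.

v_0 = (10, 2, 9).
v_1 = A·v_0 = (6, 8, 7).
v_2 = A·v_1 = (6, 3, 8).
v_3 = A·v_2 = (2, 6, 0).
v_4 = A·v_3 = (4, 5, 5).

v_4 = (4, 5, 5)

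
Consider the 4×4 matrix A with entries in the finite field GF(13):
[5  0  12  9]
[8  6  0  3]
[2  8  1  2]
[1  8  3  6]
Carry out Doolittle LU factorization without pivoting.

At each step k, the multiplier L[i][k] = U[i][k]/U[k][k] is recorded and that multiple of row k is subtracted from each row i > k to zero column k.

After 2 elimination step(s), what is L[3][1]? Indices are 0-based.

k=0: U[0][0]=5
  eliminate (1,0): mult=12, new row 1: (0, 6, 12, 12); set L[1][0]=12
  eliminate (2,0): mult=3, new row 2: (0, 8, 4, 1); set L[2][0]=3
  eliminate (3,0): mult=8, new row 3: (0, 8, 11, 12); set L[3][0]=8
k=1: U[1][1]=6
  eliminate (2,1): mult=10, new row 2: (0, 0, 1, 11); set L[2][1]=10
  eliminate (3,1): mult=10, new row 3: (0, 0, 8, 9); set L[3][1]=10

L[3][1] = 10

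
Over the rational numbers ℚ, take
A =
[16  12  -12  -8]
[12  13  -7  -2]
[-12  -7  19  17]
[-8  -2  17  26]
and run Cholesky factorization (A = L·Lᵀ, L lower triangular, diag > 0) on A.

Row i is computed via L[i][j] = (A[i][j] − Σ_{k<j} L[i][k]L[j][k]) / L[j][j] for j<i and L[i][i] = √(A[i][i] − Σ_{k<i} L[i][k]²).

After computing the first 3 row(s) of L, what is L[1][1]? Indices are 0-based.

L[1][1] = 2

Step 1: L[0][0] = √(16) = 4.
  L[1][0] = (12) / L[0][0] = 3.
Step 2: L[1][1] = √(4) = 2.
  L[2][0] = (-12) / L[0][0] = -3.
  L[2][1] = (2) / L[1][1] = 1.
Step 3: L[2][2] = √(9) = 3.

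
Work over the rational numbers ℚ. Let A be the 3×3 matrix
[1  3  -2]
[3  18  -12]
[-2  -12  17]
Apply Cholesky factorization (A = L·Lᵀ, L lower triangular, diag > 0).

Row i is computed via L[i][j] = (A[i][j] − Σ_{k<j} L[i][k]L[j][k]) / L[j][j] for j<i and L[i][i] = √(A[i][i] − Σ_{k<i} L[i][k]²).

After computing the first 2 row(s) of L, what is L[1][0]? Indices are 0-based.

L[1][0] = 3

Step 1: L[0][0] = √(1) = 1.
  L[1][0] = (3) / L[0][0] = 3.
Step 2: L[1][1] = √(9) = 3.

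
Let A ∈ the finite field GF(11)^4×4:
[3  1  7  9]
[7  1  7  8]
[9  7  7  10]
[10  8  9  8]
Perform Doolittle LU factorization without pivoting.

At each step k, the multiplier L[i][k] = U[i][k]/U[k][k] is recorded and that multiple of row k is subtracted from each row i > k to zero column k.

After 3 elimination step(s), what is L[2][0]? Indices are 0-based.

L[2][0] = 3

[col 0] pivot 3
  R1 -= 6*R0 → (0, 6, 9, 9)  (L[1][0] := 6)
  R2 -= 3*R0 → (0, 4, 8, 5)  (L[2][0] := 3)
  R3 -= 7*R0 → (0, 1, 4, 0)  (L[3][0] := 7)
[col 1] pivot 6
  R2 -= 8*R1 → (0, 0, 2, 10)  (L[2][1] := 8)
  R3 -= 2*R1 → (0, 0, 8, 4)  (L[3][1] := 2)
[col 2] pivot 2
  R3 -= 4*R2 → (0, 0, 0, 8)  (L[3][2] := 4)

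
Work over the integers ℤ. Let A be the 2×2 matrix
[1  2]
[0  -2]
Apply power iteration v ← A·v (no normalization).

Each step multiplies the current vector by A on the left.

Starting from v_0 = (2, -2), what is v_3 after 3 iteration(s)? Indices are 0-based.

v_0 = (2, -2).
v_1 = A·v_0 = (-2, 4).
v_2 = A·v_1 = (6, -8).
v_3 = A·v_2 = (-10, 16).

v_3 = (-10, 16)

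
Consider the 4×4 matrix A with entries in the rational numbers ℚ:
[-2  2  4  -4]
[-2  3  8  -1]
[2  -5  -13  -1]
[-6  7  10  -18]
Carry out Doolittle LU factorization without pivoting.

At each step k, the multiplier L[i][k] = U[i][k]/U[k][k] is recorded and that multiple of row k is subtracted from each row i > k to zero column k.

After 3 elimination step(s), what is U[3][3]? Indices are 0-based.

[col 0] pivot -2
  R1 -= 1*R0 → (0, 1, 4, 3)  (L[1][0] := 1)
  R2 -= -1*R0 → (0, -3, -9, -5)  (L[2][0] := -1)
  R3 -= 3*R0 → (0, 1, -2, -6)  (L[3][0] := 3)
[col 1] pivot 1
  R2 -= -3*R1 → (0, 0, 3, 4)  (L[2][1] := -3)
  R3 -= 1*R1 → (0, 0, -6, -9)  (L[3][1] := 1)
[col 2] pivot 3
  R3 -= -2*R2 → (0, 0, 0, -1)  (L[3][2] := -2)

U[3][3] = -1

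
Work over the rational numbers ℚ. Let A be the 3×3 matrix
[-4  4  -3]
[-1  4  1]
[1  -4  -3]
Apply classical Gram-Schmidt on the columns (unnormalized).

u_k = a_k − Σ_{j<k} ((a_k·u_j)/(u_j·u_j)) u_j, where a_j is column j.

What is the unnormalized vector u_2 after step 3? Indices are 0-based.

Step 1: u_0 = a_0 = (-4, -1, 1).
Step 2: u_1 = a_1 − (-4/3)·u_0 = (-4/3, 8/3, -8/3).
Step 3: u_2 = a_2 − (4/9)·u_0 − (11/12)·u_1 = (0, -1, -1).

u_2 = (0, -1, -1)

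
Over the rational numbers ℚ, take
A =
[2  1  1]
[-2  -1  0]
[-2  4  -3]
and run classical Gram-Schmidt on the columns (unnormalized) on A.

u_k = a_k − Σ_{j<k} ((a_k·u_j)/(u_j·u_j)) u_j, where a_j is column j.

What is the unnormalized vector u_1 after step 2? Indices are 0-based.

u_1 = (5/3, -5/3, 10/3)

Step 1: u_0 = a_0 = (2, -2, -2).
Step 2: u_1 = a_1 − (-1/3)·u_0 = (5/3, -5/3, 10/3).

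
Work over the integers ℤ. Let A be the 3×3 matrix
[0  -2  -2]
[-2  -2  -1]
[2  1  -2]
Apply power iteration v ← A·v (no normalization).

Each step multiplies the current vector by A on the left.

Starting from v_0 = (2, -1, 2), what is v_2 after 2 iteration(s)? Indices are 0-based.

v_0 = (2, -1, 2).
v_1 = A·v_0 = (-2, -4, -1).
v_2 = A·v_1 = (10, 13, -6).

v_2 = (10, 13, -6)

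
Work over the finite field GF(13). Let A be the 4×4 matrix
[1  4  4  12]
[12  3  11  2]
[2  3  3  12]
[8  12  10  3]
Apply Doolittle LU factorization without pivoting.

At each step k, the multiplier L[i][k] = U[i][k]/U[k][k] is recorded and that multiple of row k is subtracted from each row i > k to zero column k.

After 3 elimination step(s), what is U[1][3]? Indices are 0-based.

U[1][3] = 1

[col 0] pivot 1
  R1 -= 12*R0 → (0, 7, 2, 1)  (L[1][0] := 12)
  R2 -= 2*R0 → (0, 8, 8, 1)  (L[2][0] := 2)
  R3 -= 8*R0 → (0, 6, 4, 11)  (L[3][0] := 8)
[col 1] pivot 7
  R2 -= 3*R1 → (0, 0, 2, 11)  (L[2][1] := 3)
  R3 -= 12*R1 → (0, 0, 6, 12)  (L[3][1] := 12)
[col 2] pivot 2
  R3 -= 3*R2 → (0, 0, 0, 5)  (L[3][2] := 3)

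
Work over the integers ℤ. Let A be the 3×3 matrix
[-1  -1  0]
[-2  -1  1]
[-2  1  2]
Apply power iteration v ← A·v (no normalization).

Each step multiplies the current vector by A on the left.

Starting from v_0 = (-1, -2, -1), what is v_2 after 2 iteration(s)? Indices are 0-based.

v_0 = (-1, -2, -1).
v_1 = A·v_0 = (3, 3, -2).
v_2 = A·v_1 = (-6, -11, -7).

v_2 = (-6, -11, -7)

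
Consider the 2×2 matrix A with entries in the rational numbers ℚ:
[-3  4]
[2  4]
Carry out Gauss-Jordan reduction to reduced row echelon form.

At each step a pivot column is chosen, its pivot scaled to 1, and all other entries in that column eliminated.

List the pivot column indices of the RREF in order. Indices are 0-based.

pivot columns: 0, 1

pivot(0,0)=-3: scale R0 → (1, -4/3)
  clear (1,0): R1 −= (2)R0 → (0, 20/3)
pivot(1,1)=20/3: scale R1 → (0, 1)
  clear (0,1): R0 −= (-4/3)R1 → (1, 0)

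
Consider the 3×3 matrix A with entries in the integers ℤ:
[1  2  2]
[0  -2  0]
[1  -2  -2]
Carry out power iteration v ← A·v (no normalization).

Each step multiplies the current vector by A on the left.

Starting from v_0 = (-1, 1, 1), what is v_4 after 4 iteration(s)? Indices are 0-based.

v_0 = (-1, 1, 1).
v_1 = A·v_0 = (3, -2, -5).
v_2 = A·v_1 = (-11, 4, 17).
v_3 = A·v_2 = (31, -8, -53).
v_4 = A·v_3 = (-91, 16, 153).

v_4 = (-91, 16, 153)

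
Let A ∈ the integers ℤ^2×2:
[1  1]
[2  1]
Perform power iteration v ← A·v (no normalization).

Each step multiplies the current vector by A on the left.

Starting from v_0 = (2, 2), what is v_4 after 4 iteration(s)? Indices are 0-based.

v_4 = (58, 82)

v_0 = (2, 2).
v_1 = A·v_0 = (4, 6).
v_2 = A·v_1 = (10, 14).
v_3 = A·v_2 = (24, 34).
v_4 = A·v_3 = (58, 82).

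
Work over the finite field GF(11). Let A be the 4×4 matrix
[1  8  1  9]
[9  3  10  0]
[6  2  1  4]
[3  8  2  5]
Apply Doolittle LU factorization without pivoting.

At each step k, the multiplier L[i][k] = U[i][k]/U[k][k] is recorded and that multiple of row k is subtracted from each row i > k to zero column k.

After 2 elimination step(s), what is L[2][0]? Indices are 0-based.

[col 0] pivot 1
  R1 -= 9*R0 → (0, 8, 1, 7)  (L[1][0] := 9)
  R2 -= 6*R0 → (0, 9, 6, 5)  (L[2][0] := 6)
  R3 -= 3*R0 → (0, 6, 10, 0)  (L[3][0] := 3)
[col 1] pivot 8
  R2 -= 8*R1 → (0, 0, 9, 4)  (L[2][1] := 8)
  R3 -= 9*R1 → (0, 0, 1, 3)  (L[3][1] := 9)

L[2][0] = 6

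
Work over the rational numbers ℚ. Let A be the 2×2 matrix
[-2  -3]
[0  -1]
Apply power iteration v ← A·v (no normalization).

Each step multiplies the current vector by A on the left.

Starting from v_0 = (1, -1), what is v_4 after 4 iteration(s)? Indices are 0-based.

v_0 = (1, -1).
v_1 = A·v_0 = (1, 1).
v_2 = A·v_1 = (-5, -1).
v_3 = A·v_2 = (13, 1).
v_4 = A·v_3 = (-29, -1).

v_4 = (-29, -1)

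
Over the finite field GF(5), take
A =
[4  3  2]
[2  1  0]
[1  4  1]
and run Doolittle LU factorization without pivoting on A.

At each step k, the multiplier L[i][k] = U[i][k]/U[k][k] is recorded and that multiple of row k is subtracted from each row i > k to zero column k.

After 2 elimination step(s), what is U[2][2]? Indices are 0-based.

k=0: U[0][0]=4
  eliminate (1,0): mult=3, new row 1: (0, 2, 4); set L[1][0]=3
  eliminate (2,0): mult=4, new row 2: (0, 2, 3); set L[2][0]=4
k=1: U[1][1]=2
  eliminate (2,1): mult=1, new row 2: (0, 0, 4); set L[2][1]=1

U[2][2] = 4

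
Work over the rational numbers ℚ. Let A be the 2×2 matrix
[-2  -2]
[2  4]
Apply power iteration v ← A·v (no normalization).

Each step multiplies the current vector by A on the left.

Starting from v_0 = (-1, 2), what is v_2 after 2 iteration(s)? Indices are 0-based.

v_2 = (-8, 20)

v_0 = (-1, 2).
v_1 = A·v_0 = (-2, 6).
v_2 = A·v_1 = (-8, 20).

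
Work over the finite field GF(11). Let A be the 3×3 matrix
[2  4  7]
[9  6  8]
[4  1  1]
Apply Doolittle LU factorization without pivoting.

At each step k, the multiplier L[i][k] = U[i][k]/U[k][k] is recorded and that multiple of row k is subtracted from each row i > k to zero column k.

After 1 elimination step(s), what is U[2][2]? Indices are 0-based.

[col 0] pivot 2
  R1 -= 10*R0 → (0, 10, 4)  (L[1][0] := 10)
  R2 -= 2*R0 → (0, 4, 9)  (L[2][0] := 2)

U[2][2] = 9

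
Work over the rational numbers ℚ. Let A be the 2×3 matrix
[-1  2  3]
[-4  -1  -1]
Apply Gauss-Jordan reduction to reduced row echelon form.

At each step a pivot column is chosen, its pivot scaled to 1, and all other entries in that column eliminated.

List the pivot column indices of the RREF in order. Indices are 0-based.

pivot columns: 0, 1

step 1: normalize row 0 (÷-1) = (1, -2, -3)
  row 1: subtract -4×row0 = (0, -9, -13)
step 2: normalize row 1 (÷-9) = (0, 1, 13/9)
  row 0: subtract -2×row1 = (1, 0, -1/9)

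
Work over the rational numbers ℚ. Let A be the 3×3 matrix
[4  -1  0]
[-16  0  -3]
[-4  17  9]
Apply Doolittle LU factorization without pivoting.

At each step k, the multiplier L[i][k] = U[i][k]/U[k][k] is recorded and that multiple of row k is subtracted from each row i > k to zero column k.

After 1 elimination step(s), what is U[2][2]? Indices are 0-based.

[col 0] pivot 4
  R1 -= -4*R0 → (0, -4, -3)  (L[1][0] := -4)
  R2 -= -1*R0 → (0, 16, 9)  (L[2][0] := -1)

U[2][2] = 9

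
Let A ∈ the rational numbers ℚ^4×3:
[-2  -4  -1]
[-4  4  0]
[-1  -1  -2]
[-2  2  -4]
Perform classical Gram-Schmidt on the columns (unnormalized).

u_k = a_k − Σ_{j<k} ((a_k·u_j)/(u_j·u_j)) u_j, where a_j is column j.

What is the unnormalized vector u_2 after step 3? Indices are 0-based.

u_2 = (92/201, 340/201, -92/67, -634/201)

Step 1: u_0 = a_0 = (-2, -4, -1, -2).
Step 2: u_1 = a_1 − (-11/25)·u_0 = (-122/25, 56/25, -36/25, 28/25).
Step 3: u_2 = a_2 − (12/25)·u_0 − (41/402)·u_1 = (92/201, 340/201, -92/67, -634/201).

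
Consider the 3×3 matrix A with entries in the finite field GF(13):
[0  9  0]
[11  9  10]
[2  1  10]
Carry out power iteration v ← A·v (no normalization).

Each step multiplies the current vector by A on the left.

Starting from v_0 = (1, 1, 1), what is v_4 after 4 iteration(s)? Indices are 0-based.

v_4 = (8, 2, 3)

v_0 = (1, 1, 1).
v_1 = A·v_0 = (9, 4, 0).
v_2 = A·v_1 = (10, 5, 9).
v_3 = A·v_2 = (6, 11, 11).
v_4 = A·v_3 = (8, 2, 3).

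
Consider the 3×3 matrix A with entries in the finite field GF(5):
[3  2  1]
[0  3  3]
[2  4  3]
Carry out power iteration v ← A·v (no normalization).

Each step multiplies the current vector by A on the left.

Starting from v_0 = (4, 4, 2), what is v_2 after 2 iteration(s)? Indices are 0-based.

v_2 = (2, 4, 1)

v_0 = (4, 4, 2).
v_1 = A·v_0 = (2, 3, 0).
v_2 = A·v_1 = (2, 4, 1).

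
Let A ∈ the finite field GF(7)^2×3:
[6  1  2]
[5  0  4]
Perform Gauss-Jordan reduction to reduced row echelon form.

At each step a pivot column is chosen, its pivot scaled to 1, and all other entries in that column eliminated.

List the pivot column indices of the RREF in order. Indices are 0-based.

step 1: normalize row 0 (÷6) = (1, 6, 5)
  row 1: subtract 5×row0 = (0, 5, 0)
step 2: normalize row 1 (÷5) = (0, 1, 0)
  row 0: subtract 6×row1 = (1, 0, 5)

pivot columns: 0, 1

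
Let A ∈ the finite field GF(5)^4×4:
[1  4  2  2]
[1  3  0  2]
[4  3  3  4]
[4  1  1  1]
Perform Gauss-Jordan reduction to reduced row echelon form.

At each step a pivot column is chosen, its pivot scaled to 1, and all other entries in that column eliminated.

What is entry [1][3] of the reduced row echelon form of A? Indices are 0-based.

M[1][3] = 3

[1] R0 /= 1  ⇒  (1, 4, 2, 2)
     R1 -= 1·R0  ⇒  (0, 4, 3, 0)
     R2 -= 4·R0  ⇒  (0, 2, 0, 1)
     R3 -= 4·R0  ⇒  (0, 0, 3, 3)
[2] R1 /= 4  ⇒  (0, 1, 2, 0)
     R0 -= 4·R1  ⇒  (1, 0, 4, 2)
     R2 -= 2·R1  ⇒  (0, 0, 1, 1)
[3] R2 /= 1  ⇒  (0, 0, 1, 1)
     R0 -= 4·R2  ⇒  (1, 0, 0, 3)
     R1 -= 2·R2  ⇒  (0, 1, 0, 3)
     R3 -= 3·R2  ⇒  (0, 0, 0, 0)
column 3 empty below row 3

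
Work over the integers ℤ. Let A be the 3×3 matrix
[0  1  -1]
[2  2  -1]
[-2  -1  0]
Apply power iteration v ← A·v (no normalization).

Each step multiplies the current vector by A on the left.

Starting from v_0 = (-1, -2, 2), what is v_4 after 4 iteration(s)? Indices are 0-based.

v_4 = (-148, -332, 184)

v_0 = (-1, -2, 2).
v_1 = A·v_0 = (-4, -8, 4).
v_2 = A·v_1 = (-12, -28, 16).
v_3 = A·v_2 = (-44, -96, 52).
v_4 = A·v_3 = (-148, -332, 184).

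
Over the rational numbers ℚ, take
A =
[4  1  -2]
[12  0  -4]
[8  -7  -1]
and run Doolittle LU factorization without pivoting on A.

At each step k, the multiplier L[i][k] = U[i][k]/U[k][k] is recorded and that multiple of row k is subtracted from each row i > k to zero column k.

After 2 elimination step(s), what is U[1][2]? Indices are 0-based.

U[1][2] = 2

Step 1: pivot at (0,0) is 4.
  row1 ← row1 − (3)·row0  ⇒  L[1][0]=3, U row1=(0, -3, 2)
  row2 ← row2 − (2)·row0  ⇒  L[2][0]=2, U row2=(0, -9, 3)
Step 2: pivot at (1,1) is -3.
  row2 ← row2 − (3)·row1  ⇒  L[2][1]=3, U row2=(0, 0, -3)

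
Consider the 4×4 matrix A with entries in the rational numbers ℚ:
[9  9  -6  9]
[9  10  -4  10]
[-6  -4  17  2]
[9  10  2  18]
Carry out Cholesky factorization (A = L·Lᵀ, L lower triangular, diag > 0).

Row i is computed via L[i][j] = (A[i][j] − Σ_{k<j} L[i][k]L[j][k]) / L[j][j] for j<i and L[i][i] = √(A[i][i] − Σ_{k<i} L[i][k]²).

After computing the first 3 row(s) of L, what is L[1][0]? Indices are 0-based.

L[1][0] = 3

Step 1: L[0][0] = √(9) = 3.
  L[1][0] = (9) / L[0][0] = 3.
Step 2: L[1][1] = √(1) = 1.
  L[2][0] = (-6) / L[0][0] = -2.
  L[2][1] = (2) / L[1][1] = 2.
Step 3: L[2][2] = √(9) = 3.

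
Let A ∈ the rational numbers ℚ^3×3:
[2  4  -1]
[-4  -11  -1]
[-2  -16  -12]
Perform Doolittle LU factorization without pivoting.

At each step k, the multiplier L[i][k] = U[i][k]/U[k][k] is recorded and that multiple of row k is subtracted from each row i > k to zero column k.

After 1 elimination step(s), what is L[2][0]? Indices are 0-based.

[col 0] pivot 2
  R1 -= -2*R0 → (0, -3, -3)  (L[1][0] := -2)
  R2 -= -1*R0 → (0, -12, -13)  (L[2][0] := -1)

L[2][0] = -1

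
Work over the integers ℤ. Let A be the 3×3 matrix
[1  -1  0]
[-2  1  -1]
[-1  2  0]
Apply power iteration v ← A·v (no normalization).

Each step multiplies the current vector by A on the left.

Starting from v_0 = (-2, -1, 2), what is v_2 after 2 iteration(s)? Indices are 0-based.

v_2 = (-2, 3, 3)

v_0 = (-2, -1, 2).
v_1 = A·v_0 = (-1, 1, 0).
v_2 = A·v_1 = (-2, 3, 3).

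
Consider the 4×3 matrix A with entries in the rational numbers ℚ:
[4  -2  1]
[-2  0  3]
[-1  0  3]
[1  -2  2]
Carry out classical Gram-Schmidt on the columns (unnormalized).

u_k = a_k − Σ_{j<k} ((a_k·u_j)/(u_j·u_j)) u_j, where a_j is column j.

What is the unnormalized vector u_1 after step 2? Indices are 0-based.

u_1 = (-2/11, -10/11, -5/11, -17/11)

Step 1: u_0 = a_0 = (4, -2, -1, 1).
Step 2: u_1 = a_1 − (-5/11)·u_0 = (-2/11, -10/11, -5/11, -17/11).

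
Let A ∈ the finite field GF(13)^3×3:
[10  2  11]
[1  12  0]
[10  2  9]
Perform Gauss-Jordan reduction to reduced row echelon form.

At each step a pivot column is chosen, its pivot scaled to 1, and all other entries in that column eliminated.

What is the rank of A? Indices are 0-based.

pivot(0,0)=10: scale R0 → (1, 8, 5)
  clear (1,0): R1 −= (1)R0 → (0, 4, 8)
  clear (2,0): R2 −= (10)R0 → (0, 0, 11)
pivot(1,1)=4: scale R1 → (0, 1, 2)
  clear (0,1): R0 −= (8)R1 → (1, 0, 2)
pivot(2,2)=11: scale R2 → (0, 0, 1)
  clear (0,2): R0 −= (2)R2 → (1, 0, 0)
  clear (1,2): R1 −= (2)R2 → (0, 1, 0)

rank = 3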